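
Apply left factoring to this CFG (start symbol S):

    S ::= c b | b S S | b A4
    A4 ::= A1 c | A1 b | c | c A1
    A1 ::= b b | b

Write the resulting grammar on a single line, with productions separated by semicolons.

S has alternatives sharing prefix 'b': factor to S → b S' with S' → S S | A4.
A4 has alternatives sharing prefix 'A1': factor to A4 → A1 A4' with A4' → c | b.
A4 has alternatives sharing prefix 'c': factor to A4 → c A4'' with A4'' → ε | A1.
A1 has alternatives sharing prefix 'b': factor to A1 → b A1' with A1' → b | ε.

S ::= c b | b S'; A4 ::= A1 A4' | c A4''; A1 ::= b A1'; S' ::= S S | A4; A4' ::= c | b; A4'' ::= eps | A1; A1' ::= b | eps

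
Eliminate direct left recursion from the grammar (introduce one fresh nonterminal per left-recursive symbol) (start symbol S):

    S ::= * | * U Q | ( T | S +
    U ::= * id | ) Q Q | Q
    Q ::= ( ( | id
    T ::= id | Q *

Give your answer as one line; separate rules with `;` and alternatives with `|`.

S is directly left-recursive.
For S: α = {+}, β = {*, * U Q, ( T}. Rewrite as S → β S' and S' → α S' | ε.

S ::= * S' | * U Q S' | ( T S'; U ::= * id | ) Q Q | Q; Q ::= ( ( | id; T ::= id | Q *; S' ::= + S' | ε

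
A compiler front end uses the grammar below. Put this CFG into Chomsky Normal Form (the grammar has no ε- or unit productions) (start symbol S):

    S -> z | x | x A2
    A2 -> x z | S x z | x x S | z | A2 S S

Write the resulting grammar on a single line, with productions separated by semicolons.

S -> z | x | X1 A2; A2 -> X1 X2 | S Y1 | X1 Y2 | z | A2 Y3; X1 -> x; X2 -> z; Y1 -> X1 X2; Y2 -> X1 S; Y3 -> S S

Introduce a nonterminal for each terminal appearing in a rule of length ≥ 2: X1 → x, X2 → z.
Binarize each right-hand side of length ≥ 3 by chaining fresh nonterminals (Y1, Y2, …): affected rules were A2 → S X1 X2; A2 → X1 X1 S; A2 → A2 S S.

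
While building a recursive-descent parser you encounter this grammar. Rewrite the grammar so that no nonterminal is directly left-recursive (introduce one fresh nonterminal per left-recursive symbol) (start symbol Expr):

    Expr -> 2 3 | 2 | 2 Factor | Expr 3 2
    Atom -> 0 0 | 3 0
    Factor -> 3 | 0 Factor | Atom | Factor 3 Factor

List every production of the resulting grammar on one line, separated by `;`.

Left recursion appears on Expr, Factor.
For Expr: α = {3 2}, β = {2 3, 2, 2 Factor}. Rewrite as Expr → β Expr1 and Expr1 → α Expr1 | ε.
For Factor: α = {3 Factor}, β = {3, 0 Factor, Atom}. Rewrite as Factor → β Factor1 and Factor1 → α Factor1 | ε.

Expr -> 2 3 Expr1 | 2 Expr1 | 2 Factor Expr1; Atom -> 0 0 | 3 0; Factor -> 3 Factor1 | 0 Factor Factor1 | Atom Factor1; Expr1 -> 3 2 Expr1 | ε; Factor1 -> 3 Factor Factor1 | ε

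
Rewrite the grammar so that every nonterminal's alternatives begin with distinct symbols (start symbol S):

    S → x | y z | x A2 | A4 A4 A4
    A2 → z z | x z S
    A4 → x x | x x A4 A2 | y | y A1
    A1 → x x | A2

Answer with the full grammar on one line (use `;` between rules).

S has alternatives sharing prefix 'x': factor to S → x S' with S' → ε | A2.
A4 has alternatives sharing prefix 'x x': factor to A4 → x x A4' with A4' → ε | A4 A2.
A4 has alternatives sharing prefix 'y': factor to A4 → y A4'' with A4'' → ε | A1.

S → y z | A4 A4 A4 | x S'; A2 → z z | x z S; A4 → x x A4' | y A4''; A1 → x x | A2; S' → ε | A2; A4' → ε | A4 A2; A4'' → ε | A1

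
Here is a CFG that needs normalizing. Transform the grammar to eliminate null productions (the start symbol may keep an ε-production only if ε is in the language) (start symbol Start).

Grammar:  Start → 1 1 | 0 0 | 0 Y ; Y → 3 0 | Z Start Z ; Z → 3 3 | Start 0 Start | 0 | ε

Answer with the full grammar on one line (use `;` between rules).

Nullable nonterminals: {Z}.
ε ∉ L(G), so no ε-production is kept.
Expand every rule over subsets of its nullable positions: Y → Z Start Z gives Z Start Z | Z Start | Start Z | Start.

Start → 1 1 | 0 0 | 0 Y; Y → 3 0 | Z Start Z | Z Start | Start Z | Start; Z → 3 3 | Start 0 Start | 0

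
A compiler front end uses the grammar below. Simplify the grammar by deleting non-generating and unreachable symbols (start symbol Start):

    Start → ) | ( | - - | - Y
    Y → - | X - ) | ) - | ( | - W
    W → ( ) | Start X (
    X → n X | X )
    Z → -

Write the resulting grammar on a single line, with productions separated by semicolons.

Start → ) | ( | - - | - Y; Y → - | ) - | ( | - W; W → ( )

Generating nonterminals: {Start, W, Y, Z}.
Reachable from Start after that: {Start, W, Y}.
Removed useless symbols: {X, Z} and every production mentioning them.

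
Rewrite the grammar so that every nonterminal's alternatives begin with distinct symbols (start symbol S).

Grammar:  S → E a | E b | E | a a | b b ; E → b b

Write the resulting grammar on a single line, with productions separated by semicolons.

S → a a | b b | E S'; E → b b; S' → a | b | epsilon

S has alternatives sharing prefix 'E': factor to S → E S' with S' → a | b | ε.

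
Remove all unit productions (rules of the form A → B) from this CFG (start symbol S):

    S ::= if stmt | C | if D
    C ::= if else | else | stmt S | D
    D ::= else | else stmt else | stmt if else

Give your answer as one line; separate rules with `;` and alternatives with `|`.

Unit pairs: C ⇒* {D}; S ⇒* {C, D}.
Replace each nonterminal's rules with the union of the non-unit rules of every nonterminal it unit-derives.

S ::= else | else stmt else | stmt if else | if else | stmt S | if stmt | if D; C ::= if else | else | stmt S | else stmt else | stmt if else; D ::= else | else stmt else | stmt if else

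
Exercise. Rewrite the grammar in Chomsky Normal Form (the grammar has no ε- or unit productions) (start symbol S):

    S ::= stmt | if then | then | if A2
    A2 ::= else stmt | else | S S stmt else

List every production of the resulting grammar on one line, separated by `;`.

S ::= stmt | X1 X2 | then | X1 A2; A2 ::= X3 X4 | else | S Y1; X1 ::= if; X2 ::= then; X3 ::= else; X4 ::= stmt; Y1 ::= S Y2; Y2 ::= X4 X3

Introduce a nonterminal for each terminal appearing in a rule of length ≥ 2: X1 → if, X2 → then, X3 → else, X4 → stmt.
Binarize each right-hand side of length ≥ 3 by chaining fresh nonterminals (Y1, Y2, …): affected rules were A2 → S S X4 X3.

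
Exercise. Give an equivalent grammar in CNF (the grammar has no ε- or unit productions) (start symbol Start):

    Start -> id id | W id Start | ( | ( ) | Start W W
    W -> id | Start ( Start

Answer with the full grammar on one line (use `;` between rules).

Introduce a nonterminal for each terminal appearing in a rule of length ≥ 2: X1 → id, X2 → (, X3 → ).
Binarize each right-hand side of length ≥ 3 by chaining fresh nonterminals (Y1, Y2, …): affected rules were Start → W X1 Start; Start → Start W W; W → Start X2 Start.

Start -> X1 X1 | W Y1 | ( | X2 X3 | Start Y2; W -> id | Start Y3; X1 -> id; X2 -> (; X3 -> ); Y1 -> X1 Start; Y2 -> W W; Y3 -> X2 Start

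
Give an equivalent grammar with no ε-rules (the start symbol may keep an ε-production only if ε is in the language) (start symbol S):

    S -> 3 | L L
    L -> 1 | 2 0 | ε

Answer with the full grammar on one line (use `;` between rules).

S -> 3 | L L | L | ε; L -> 1 | 2 0

Nullable set = {L, S}.
ε ∈ L(G) since S is nullable, so keep S → ε.
Add the nullable-subset variants: S → L L gives L L | L.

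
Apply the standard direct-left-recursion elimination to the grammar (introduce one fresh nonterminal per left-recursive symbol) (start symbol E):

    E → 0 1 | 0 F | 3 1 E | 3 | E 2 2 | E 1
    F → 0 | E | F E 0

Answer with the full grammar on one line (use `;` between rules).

E, F are directly left-recursive.
For E: α = {2 2, 1}, β = {0 1, 0 F, 3 1 E, 3}. Rewrite as E → β E' and E' → α E' | ε.
For F: α = {E 0}, β = {0, E}. Rewrite as F → β F' and F' → α F' | ε.

E → 0 1 E' | 0 F E' | 3 1 E E' | 3 E'; F → 0 F' | E F'; E' → 2 2 E' | 1 E' | ε; F' → E 0 F' | ε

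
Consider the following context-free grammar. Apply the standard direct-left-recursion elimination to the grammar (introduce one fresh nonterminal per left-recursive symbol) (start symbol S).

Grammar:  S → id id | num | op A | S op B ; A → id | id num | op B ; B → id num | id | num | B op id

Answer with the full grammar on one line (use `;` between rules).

S → id id S' | num S' | op A S'; A → id | id num | op B; B → id num B' | id B' | num B'; S' → op B S' | ε; B' → op id B' | ε

S, B are directly left-recursive.
For S: α = {op B}, β = {id id, num, op A}. Rewrite as S → β S' and S' → α S' | ε.
For B: α = {op id}, β = {id num, id, num}. Rewrite as B → β B' and B' → α B' | ε.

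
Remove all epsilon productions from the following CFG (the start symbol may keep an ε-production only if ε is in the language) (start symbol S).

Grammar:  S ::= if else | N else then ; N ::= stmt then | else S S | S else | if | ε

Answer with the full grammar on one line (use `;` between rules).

S ::= if else | N else then | else then; N ::= stmt then | else S S | S else | if

The nullable symbols are {N}.
ε ∉ L(G), so no ε-production is kept.
For each production, add variants omitting each subset of nullable occurrences: S → N else then gives N else then | else then.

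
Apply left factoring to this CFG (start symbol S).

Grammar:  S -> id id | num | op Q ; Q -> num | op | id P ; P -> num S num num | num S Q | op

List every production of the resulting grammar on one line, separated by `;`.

P has alternatives sharing prefix 'num S': factor to P → num S P' with P' → num num | Q.

S -> id id | num | op Q; Q -> num | op | id P; P -> op | num S P'; P' -> num num | Q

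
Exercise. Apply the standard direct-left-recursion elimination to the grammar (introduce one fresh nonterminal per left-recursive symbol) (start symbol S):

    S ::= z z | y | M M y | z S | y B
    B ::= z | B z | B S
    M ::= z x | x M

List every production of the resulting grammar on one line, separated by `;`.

Directly left-recursive nonterminal: B.
For B: α = {z, S}, β = {z}. Rewrite as B → β B' and B' → α B' | ε.

S ::= z z | y | M M y | z S | y B; B ::= z B'; M ::= z x | x M; B' ::= z B' | S B' | epsilon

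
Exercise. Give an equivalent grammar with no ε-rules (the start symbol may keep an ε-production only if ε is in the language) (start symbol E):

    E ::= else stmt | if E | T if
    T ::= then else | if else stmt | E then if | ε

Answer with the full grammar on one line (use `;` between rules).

The nullable symbols are {T}.
ε ∉ L(G), so no ε-production is kept.
Expand every rule over subsets of its nullable positions: E → T if gives T if | if.

E ::= else stmt | if E | T if | if; T ::= then else | if else stmt | E then if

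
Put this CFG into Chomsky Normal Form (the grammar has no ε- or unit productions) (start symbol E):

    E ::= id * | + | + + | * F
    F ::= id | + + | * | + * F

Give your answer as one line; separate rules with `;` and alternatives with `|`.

Introduce a nonterminal for each terminal appearing in a rule of length ≥ 2: X1 → id, X2 → *, X3 → +.
Binarize each right-hand side of length ≥ 3 by chaining fresh nonterminals (Y1, Y2, …): affected rules were F → X3 X2 F.

E ::= X1 X2 | + | X3 X3 | X2 F; F ::= id | X3 X3 | * | X3 Y1; X1 ::= id; X2 ::= *; X3 ::= +; Y1 ::= X2 F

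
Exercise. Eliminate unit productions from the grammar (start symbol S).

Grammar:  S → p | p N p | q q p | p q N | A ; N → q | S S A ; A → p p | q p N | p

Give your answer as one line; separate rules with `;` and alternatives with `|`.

Unit pairs: S ⇒* {A}.
For each unit pair (A, B), copy every non-unit production of B to A, then drop all unit productions.

S → p | p N p | q q p | p q N | p p | q p N; N → q | S S A; A → p p | q p N | p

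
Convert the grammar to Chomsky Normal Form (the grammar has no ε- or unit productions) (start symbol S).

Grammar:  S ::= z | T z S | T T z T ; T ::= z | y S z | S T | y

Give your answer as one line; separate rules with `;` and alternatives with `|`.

Introduce a nonterminal for each terminal appearing in a rule of length ≥ 2: X1 → z, X2 → y.
Binarize each right-hand side of length ≥ 3 by chaining fresh nonterminals (Y1, Y2, …): affected rules were S → T X1 S; S → T T X1 T; T → X2 S X1.

S ::= z | T Y1 | T Y2; T ::= z | X2 Y4 | S T | y; X1 ::= z; X2 ::= y; Y1 ::= X1 S; Y2 ::= T Y3; Y3 ::= X1 T; Y4 ::= S X1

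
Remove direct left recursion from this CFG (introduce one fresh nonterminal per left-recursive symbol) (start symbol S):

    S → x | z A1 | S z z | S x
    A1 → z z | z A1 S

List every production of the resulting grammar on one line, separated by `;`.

Directly left-recursive nonterminal: S.
For S: α = {z z, x}, β = {x, z A1}. Rewrite as S → β S' and S' → α S' | ε.

S → x S' | z A1 S'; A1 → z z | z A1 S; S' → z z S' | x S' | ε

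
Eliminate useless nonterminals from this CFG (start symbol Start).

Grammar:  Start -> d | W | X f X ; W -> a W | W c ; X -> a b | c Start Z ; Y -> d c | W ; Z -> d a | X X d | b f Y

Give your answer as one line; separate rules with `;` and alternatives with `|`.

Generating nonterminals: {Start, X, Y, Z}.
Reachable from Start after that: {Start, X, Y, Z}.
Removed useless symbols: {W} and every production mentioning them.

Start -> d | X f X; X -> a b | c Start Z; Y -> d c; Z -> d a | X X d | b f Y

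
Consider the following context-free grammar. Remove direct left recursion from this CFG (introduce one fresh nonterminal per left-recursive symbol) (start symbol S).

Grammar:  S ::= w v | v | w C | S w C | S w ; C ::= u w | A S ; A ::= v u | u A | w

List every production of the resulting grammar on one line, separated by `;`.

S is directly left-recursive.
For S: α = {w C, w}, β = {w v, v, w C}. Rewrite as S → β S' and S' → α S' | ε.

S ::= w v S' | v S' | w C S'; C ::= u w | A S; A ::= v u | u A | w; S' ::= w C S' | w S' | ε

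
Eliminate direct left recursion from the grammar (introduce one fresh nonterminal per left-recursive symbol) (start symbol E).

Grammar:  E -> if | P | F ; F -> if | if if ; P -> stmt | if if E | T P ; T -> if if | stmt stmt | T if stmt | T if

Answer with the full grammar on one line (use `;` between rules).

E -> if | P | F; F -> if | if if; P -> stmt | if if E | T P; T -> if if T' | stmt stmt T'; T' -> if stmt T' | if T' | ε

T is directly left-recursive.
For T: α = {if stmt, if}, β = {if if, stmt stmt}. Rewrite as T → β T' and T' → α T' | ε.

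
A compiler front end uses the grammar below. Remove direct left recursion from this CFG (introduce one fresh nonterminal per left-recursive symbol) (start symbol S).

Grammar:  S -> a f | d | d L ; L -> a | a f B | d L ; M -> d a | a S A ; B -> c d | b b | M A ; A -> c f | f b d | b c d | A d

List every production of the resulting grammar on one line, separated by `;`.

S -> a f | d | d L; L -> a | a f B | d L; M -> d a | a S A; B -> c d | b b | M A; A -> c f A' | f b d A' | b c d A'; A' -> d A' | ε

Left recursion appears on A.
For A: α = {d}, β = {c f, f b d, b c d}. Rewrite as A → β A' and A' → α A' | ε.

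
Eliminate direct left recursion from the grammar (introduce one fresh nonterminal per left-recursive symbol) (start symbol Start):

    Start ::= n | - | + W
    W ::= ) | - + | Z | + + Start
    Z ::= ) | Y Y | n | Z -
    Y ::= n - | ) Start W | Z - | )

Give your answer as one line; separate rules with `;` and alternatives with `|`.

Start ::= n | - | + W; W ::= ) | - + | Z | + + Start; Z ::= ) Z1 | Y Y Z1 | n Z1; Y ::= n - | ) Start W | Z - | ); Z1 ::= - Z1 | ε

Directly left-recursive nonterminal: Z.
For Z: α = {-}, β = {), Y Y, n}. Rewrite as Z → β Z1 and Z1 → α Z1 | ε.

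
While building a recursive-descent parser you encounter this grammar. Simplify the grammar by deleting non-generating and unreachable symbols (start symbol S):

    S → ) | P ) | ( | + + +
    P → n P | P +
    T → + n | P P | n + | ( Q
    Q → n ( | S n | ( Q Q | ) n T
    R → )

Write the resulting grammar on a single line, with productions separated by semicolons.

Generating nonterminals: {Q, R, S, T}.
Reachable from S after that: {S}.
Removed useless symbols: {P, Q, R, T} and every production mentioning them.

S → ) | ( | + + +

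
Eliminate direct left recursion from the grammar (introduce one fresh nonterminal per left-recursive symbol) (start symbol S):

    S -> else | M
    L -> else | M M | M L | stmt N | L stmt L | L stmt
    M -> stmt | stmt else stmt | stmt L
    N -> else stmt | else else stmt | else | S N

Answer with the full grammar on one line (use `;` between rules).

S -> else | M; L -> else L' | M M L' | M L L' | stmt N L'; M -> stmt | stmt else stmt | stmt L; N -> else stmt | else else stmt | else | S N; L' -> stmt L L' | stmt L' | ε

L is directly left-recursive.
For L: α = {stmt L, stmt}, β = {else, M M, M L, stmt N}. Rewrite as L → β L' and L' → α L' | ε.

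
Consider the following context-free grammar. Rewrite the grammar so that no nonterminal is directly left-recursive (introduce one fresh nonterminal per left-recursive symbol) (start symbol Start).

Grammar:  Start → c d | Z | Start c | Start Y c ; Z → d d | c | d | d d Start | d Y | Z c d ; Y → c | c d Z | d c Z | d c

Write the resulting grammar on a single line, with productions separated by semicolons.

Start → c d Start1 | Z Start1; Z → d d Z1 | c Z1 | d Z1 | d d Start Z1 | d Y Z1; Y → c | c d Z | d c Z | d c; Start1 → c Start1 | Y c Start1 | ε; Z1 → c d Z1 | ε

Start, Z are directly left-recursive.
For Start: α = {c, Y c}, β = {c d, Z}. Rewrite as Start → β Start1 and Start1 → α Start1 | ε.
For Z: α = {c d}, β = {d d, c, d, d d Start, d Y}. Rewrite as Z → β Z1 and Z1 → α Z1 | ε.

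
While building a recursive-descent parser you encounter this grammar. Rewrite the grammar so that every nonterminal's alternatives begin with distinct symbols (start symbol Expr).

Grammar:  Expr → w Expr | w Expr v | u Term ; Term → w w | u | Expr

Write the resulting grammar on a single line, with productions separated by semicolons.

Expr → u Term | w Expr Expr1; Term → w w | u | Expr; Expr1 → ε | v

Expr has alternatives sharing prefix 'w Expr': factor to Expr → w Expr Expr1 with Expr1 → ε | v.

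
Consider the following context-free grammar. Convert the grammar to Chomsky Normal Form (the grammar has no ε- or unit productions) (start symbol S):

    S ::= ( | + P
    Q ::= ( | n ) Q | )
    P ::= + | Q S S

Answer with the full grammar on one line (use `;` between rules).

S ::= ( | X1 P; Q ::= ( | X2 Y1 | ); P ::= + | Q Y2; X1 ::= +; X2 ::= n; X3 ::= ); Y1 ::= X3 Q; Y2 ::= S S

Introduce a nonterminal for each terminal appearing in a rule of length ≥ 2: X1 → +, X2 → n, X3 → ).
Binarize each right-hand side of length ≥ 3 by chaining fresh nonterminals (Y1, Y2, …): affected rules were Q → X2 X3 Q; P → Q S S.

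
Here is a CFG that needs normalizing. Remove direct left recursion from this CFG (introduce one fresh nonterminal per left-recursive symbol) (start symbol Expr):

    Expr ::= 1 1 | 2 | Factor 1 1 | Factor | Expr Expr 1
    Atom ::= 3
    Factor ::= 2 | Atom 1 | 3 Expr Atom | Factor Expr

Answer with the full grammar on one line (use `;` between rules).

Expr ::= 1 1 Expr1 | 2 Expr1 | Factor 1 1 Expr1 | Factor Expr1; Atom ::= 3; Factor ::= 2 Factor1 | Atom 1 Factor1 | 3 Expr Atom Factor1; Expr1 ::= Expr 1 Expr1 | epsilon; Factor1 ::= Expr Factor1 | epsilon

Expr, Factor are directly left-recursive.
For Expr: α = {Expr 1}, β = {1 1, 2, Factor 1 1, Factor}. Rewrite as Expr → β Expr1 and Expr1 → α Expr1 | ε.
For Factor: α = {Expr}, β = {2, Atom 1, 3 Expr Atom}. Rewrite as Factor → β Factor1 and Factor1 → α Factor1 | ε.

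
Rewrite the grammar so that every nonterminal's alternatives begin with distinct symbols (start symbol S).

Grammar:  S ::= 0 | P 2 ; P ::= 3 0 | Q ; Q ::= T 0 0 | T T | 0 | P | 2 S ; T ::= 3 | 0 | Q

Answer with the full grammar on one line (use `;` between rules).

S ::= 0 | P 2; P ::= 3 0 | Q; Q ::= 0 | P | 2 S | T Q'; T ::= 3 | 0 | Q; Q' ::= 0 0 | T

Q has alternatives sharing prefix 'T': factor to Q → T Q' with Q' → 0 0 | T.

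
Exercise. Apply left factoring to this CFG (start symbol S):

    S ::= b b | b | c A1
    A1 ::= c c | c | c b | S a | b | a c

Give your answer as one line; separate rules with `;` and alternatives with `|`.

S ::= c A1 | b S'; A1 ::= S a | b | a c | c A1'; S' ::= b | ε; A1' ::= c | ε | b

S has alternatives sharing prefix 'b': factor to S → b S' with S' → b | ε.
A1 has alternatives sharing prefix 'c': factor to A1 → c A1' with A1' → c | ε | b.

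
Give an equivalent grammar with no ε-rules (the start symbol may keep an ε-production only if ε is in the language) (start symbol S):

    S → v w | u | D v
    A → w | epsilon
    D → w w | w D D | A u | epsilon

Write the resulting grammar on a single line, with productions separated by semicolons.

S → v w | u | D v | v; A → w; D → w w | w D D | w D | w | A u | u

Nullable nonterminals: {A, D}.
ε ∉ L(G), so no ε-production is kept.
For each production, add variants omitting each subset of nullable occurrences: S → D v gives D v | v. D → w D D gives w D D | w D | w. D → A u gives A u | u.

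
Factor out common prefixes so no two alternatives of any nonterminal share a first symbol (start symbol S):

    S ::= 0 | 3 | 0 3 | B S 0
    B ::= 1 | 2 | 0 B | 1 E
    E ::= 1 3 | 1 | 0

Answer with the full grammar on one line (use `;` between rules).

S has alternatives sharing prefix '0': factor to S → 0 S' with S' → ε | 3.
B has alternatives sharing prefix '1': factor to B → 1 B' with B' → ε | E.
E has alternatives sharing prefix '1': factor to E → 1 E' with E' → 3 | ε.

S ::= 3 | B S 0 | 0 S'; B ::= 2 | 0 B | 1 B'; E ::= 0 | 1 E'; S' ::= ε | 3; B' ::= ε | E; E' ::= 3 | ε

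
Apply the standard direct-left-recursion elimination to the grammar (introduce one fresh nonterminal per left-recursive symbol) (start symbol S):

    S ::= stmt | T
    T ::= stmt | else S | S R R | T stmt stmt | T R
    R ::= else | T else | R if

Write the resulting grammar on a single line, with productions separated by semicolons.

S ::= stmt | T; T ::= stmt T' | else S T' | S R R T'; R ::= else R' | T else R'; T' ::= stmt stmt T' | R T' | ε; R' ::= if R' | ε

Left recursion appears on T, R.
For T: α = {stmt stmt, R}, β = {stmt, else S, S R R}. Rewrite as T → β T' and T' → α T' | ε.
For R: α = {if}, β = {else, T else}. Rewrite as R → β R' and R' → α R' | ε.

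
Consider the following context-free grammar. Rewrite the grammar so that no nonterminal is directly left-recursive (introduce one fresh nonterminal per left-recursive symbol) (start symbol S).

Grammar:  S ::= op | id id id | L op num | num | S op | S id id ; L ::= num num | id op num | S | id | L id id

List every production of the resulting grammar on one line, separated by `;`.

Directly left-recursive nonterminals: S, L.
For S: α = {op, id id}, β = {op, id id id, L op num, num}. Rewrite as S → β S' and S' → α S' | ε.
For L: α = {id id}, β = {num num, id op num, S, id}. Rewrite as L → β L' and L' → α L' | ε.

S ::= op S' | id id id S' | L op num S' | num S'; L ::= num num L' | id op num L' | S L' | id L'; S' ::= op S' | id id S' | ε; L' ::= id id L' | ε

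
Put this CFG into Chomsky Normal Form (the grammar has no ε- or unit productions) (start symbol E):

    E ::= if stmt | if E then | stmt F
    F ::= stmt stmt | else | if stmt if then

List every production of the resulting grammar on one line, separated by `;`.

Introduce a nonterminal for each terminal appearing in a rule of length ≥ 2: X1 → if, X2 → stmt, X3 → then.
Binarize each right-hand side of length ≥ 3 by chaining fresh nonterminals (Y1, Y2, …): affected rules were E → X1 E X3; F → X1 X2 X1 X3.

E ::= X1 X2 | X1 Y1 | X2 F; F ::= X2 X2 | else | X1 Y2; X1 ::= if; X2 ::= stmt; X3 ::= then; Y1 ::= E X3; Y2 ::= X2 Y3; Y3 ::= X1 X3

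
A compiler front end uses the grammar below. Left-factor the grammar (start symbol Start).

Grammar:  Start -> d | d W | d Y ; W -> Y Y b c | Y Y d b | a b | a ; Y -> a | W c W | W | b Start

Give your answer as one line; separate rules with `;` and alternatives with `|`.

Start has alternatives sharing prefix 'd': factor to Start → d Start1 with Start1 → ε | W | Y.
W has alternatives sharing prefix 'Y Y': factor to W → Y Y W1 with W1 → b c | d b.
W has alternatives sharing prefix 'a': factor to W → a W2 with W2 → b | ε.
Y has alternatives sharing prefix 'W': factor to Y → W Y1 with Y1 → c W | ε.

Start -> d Start1; W -> Y Y W1 | a W2; Y -> a | b Start | W Y1; Start1 -> ε | W | Y; W1 -> b c | d b; W2 -> b | ε; Y1 -> c W | ε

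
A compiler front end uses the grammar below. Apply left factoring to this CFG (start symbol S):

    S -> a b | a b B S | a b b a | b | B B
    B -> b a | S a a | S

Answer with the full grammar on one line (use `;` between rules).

S has alternatives sharing prefix 'a b': factor to S → a b S' with S' → ε | B S | b a.
B has alternatives sharing prefix 'S': factor to B → S B' with B' → a a | ε.

S -> b | B B | a b S'; B -> b a | S B'; S' -> ε | B S | b a; B' -> a a | ε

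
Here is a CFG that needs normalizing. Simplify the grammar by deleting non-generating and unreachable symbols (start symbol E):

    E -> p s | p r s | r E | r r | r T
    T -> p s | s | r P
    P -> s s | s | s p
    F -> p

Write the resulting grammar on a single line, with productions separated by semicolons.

Generating nonterminals: {E, F, P, T}.
Reachable from E after that: {E, P, T}.
Removed useless symbols: {F} and every production mentioning them.

E -> p s | p r s | r E | r r | r T; T -> p s | s | r P; P -> s s | s | s p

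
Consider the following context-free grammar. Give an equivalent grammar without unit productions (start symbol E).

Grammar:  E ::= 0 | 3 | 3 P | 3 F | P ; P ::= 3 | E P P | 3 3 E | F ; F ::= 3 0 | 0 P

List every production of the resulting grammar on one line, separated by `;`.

E ::= 0 | 3 | 3 P | 3 F | E P P | 3 3 E | 3 0 | 0 P; P ::= 3 0 | 0 P | 3 | E P P | 3 3 E; F ::= 3 0 | 0 P

Unit pairs: E ⇒* {F, P}; P ⇒* {F}.
Replace each nonterminal's rules with the union of the non-unit rules of every nonterminal it unit-derives.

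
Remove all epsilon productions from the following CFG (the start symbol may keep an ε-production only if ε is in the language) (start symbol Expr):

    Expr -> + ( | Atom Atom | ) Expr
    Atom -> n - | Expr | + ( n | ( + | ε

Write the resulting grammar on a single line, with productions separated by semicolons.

Nullable set = {Atom, Expr}.
ε ∈ L(G) since Expr is nullable, so keep Expr → ε.
Expand every rule over subsets of its nullable positions: Expr → Atom Atom gives Atom Atom | Atom. Expr → ) Expr gives ) Expr | ).

Expr -> + ( | Atom Atom | Atom | ) Expr | ) | ε; Atom -> n - | Expr | + ( n | ( +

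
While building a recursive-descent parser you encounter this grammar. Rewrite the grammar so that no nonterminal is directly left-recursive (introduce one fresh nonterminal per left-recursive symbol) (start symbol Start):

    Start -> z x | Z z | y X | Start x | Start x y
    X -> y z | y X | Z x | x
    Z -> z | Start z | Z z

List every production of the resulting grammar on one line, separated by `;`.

Directly left-recursive nonterminals: Start, Z.
For Start: α = {x, x y}, β = {z x, Z z, y X}. Rewrite as Start → β Start1 and Start1 → α Start1 | ε.
For Z: α = {z}, β = {z, Start z}. Rewrite as Z → β Z1 and Z1 → α Z1 | ε.

Start -> z x Start1 | Z z Start1 | y X Start1; X -> y z | y X | Z x | x; Z -> z Z1 | Start z Z1; Start1 -> x Start1 | x y Start1 | ε; Z1 -> z Z1 | ε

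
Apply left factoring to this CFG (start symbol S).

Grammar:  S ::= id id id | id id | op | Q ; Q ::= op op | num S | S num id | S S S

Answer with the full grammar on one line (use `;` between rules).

S has alternatives sharing prefix 'id id': factor to S → id id S' with S' → id | ε.
Q has alternatives sharing prefix 'S': factor to Q → S Q' with Q' → num id | S S.

S ::= op | Q | id id S'; Q ::= op op | num S | S Q'; S' ::= id | ε; Q' ::= num id | S S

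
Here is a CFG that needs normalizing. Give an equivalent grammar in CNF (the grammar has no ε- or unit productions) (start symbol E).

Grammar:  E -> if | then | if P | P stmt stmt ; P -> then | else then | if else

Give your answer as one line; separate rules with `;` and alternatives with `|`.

Introduce a nonterminal for each terminal appearing in a rule of length ≥ 2: X1 → if, X2 → stmt, X3 → else, X4 → then.
Binarize each right-hand side of length ≥ 3 by chaining fresh nonterminals (Y1, Y2, …): affected rules were E → P X2 X2.

E -> if | then | X1 P | P Y1; P -> then | X3 X4 | X1 X3; X1 -> if; X2 -> stmt; X3 -> else; X4 -> then; Y1 -> X2 X2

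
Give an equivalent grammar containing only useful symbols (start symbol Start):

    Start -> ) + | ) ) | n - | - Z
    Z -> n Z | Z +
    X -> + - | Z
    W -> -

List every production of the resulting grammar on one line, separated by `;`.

Start -> ) + | ) ) | n -

Generating nonterminals: {Start, W, X}.
Reachable from Start after that: {Start}.
Removed useless symbols: {W, X, Z} and every production mentioning them.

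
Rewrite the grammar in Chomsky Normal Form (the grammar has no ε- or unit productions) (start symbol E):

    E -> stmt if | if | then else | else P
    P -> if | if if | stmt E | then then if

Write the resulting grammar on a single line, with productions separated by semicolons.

Introduce a nonterminal for each terminal appearing in a rule of length ≥ 2: X1 → stmt, X2 → if, X3 → then, X4 → else.
Binarize each right-hand side of length ≥ 3 by chaining fresh nonterminals (Y1, Y2, …): affected rules were P → X3 X3 X2.

E -> X1 X2 | if | X3 X4 | X4 P; P -> if | X2 X2 | X1 E | X3 Y1; X1 -> stmt; X2 -> if; X3 -> then; X4 -> else; Y1 -> X3 X2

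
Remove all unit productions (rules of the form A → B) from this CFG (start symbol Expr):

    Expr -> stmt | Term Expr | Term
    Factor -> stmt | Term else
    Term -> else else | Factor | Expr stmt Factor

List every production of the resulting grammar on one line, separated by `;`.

Unit pairs: Expr ⇒* {Factor, Term}; Term ⇒* {Factor}.
Replace each nonterminal's rules with the union of the non-unit rules of every nonterminal it unit-derives.

Expr -> else else | Expr stmt Factor | stmt | Term else | Term Expr; Factor -> stmt | Term else; Term -> else else | Expr stmt Factor | stmt | Term else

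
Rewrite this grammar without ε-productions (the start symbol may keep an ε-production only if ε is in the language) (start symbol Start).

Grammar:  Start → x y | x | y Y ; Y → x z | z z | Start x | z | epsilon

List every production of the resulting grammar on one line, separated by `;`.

Start → x y | x | y Y | y; Y → x z | z z | Start x | z

Nullable nonterminals: {Y}.
ε ∉ L(G), so no ε-production is kept.
Add the nullable-subset variants: Start → y Y gives y Y | y.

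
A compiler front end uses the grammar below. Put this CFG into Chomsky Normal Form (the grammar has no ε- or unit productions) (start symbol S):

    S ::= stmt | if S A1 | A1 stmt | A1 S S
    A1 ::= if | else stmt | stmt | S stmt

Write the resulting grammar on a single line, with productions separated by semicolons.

Introduce a nonterminal for each terminal appearing in a rule of length ≥ 2: X1 → if, X2 → stmt, X3 → else.
Binarize each right-hand side of length ≥ 3 by chaining fresh nonterminals (Y1, Y2, …): affected rules were S → X1 S A1; S → A1 S S.

S ::= stmt | X1 Y1 | A1 X2 | A1 Y2; A1 ::= if | X3 X2 | stmt | S X2; X1 ::= if; X2 ::= stmt; X3 ::= else; Y1 ::= S A1; Y2 ::= S S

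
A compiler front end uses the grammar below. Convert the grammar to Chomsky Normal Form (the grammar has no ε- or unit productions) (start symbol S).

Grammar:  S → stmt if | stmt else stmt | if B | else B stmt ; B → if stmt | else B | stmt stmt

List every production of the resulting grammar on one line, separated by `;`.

Introduce a nonterminal for each terminal appearing in a rule of length ≥ 2: X1 → stmt, X2 → if, X3 → else.
Binarize each right-hand side of length ≥ 3 by chaining fresh nonterminals (Y1, Y2, …): affected rules were S → X1 X3 X1; S → X3 B X1.

S → X1 X2 | X1 Y1 | X2 B | X3 Y2; B → X2 X1 | X3 B | X1 X1; X1 → stmt; X2 → if; X3 → else; Y1 → X3 X1; Y2 → B X1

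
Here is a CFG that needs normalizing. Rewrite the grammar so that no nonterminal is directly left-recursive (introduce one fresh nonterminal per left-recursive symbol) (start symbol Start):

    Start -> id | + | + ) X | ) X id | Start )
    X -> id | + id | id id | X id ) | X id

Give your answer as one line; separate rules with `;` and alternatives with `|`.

Start -> id Start1 | + Start1 | + ) X Start1 | ) X id Start1; X -> id X1 | + id X1 | id id X1; Start1 -> ) Start1 | ε; X1 -> id ) X1 | id X1 | ε

Directly left-recursive nonterminals: Start, X.
For Start: α = {)}, β = {id, +, + ) X, ) X id}. Rewrite as Start → β Start1 and Start1 → α Start1 | ε.
For X: α = {id ), id}, β = {id, + id, id id}. Rewrite as X → β X1 and X1 → α X1 | ε.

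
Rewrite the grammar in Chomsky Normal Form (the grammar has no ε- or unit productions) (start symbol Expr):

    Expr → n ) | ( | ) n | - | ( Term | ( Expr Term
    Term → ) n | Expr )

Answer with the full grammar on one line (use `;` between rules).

Introduce a nonterminal for each terminal appearing in a rule of length ≥ 2: X1 → n, X2 → ), X3 → (.
Binarize each right-hand side of length ≥ 3 by chaining fresh nonterminals (Y1, Y2, …): affected rules were Expr → X3 Expr Term.

Expr → X1 X2 | ( | X2 X1 | - | X3 Term | X3 Y1; Term → X2 X1 | Expr X2; X1 → n; X2 → ); X3 → (; Y1 → Expr Term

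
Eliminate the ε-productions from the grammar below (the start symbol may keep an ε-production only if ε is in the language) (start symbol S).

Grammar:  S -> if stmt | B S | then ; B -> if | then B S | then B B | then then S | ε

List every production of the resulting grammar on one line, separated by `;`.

S -> if stmt | B S | then; B -> if | then B S | then S | then B B | then B | then | then then S

Nullable set = {B}.
ε ∉ L(G), so no ε-production is kept.
For each production, add variants omitting each subset of nullable occurrences: B → then B S gives then B S | then S. B → then B B gives then B B | then B | then.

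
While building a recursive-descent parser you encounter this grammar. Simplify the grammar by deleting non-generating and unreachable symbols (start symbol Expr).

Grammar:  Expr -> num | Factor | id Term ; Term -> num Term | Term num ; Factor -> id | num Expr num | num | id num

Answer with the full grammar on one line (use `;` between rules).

Generating nonterminals: {Expr, Factor}.
Reachable from Expr after that: {Expr, Factor}.
Removed useless symbols: {Term} and every production mentioning them.

Expr -> num | Factor; Factor -> id | num Expr num | num | id num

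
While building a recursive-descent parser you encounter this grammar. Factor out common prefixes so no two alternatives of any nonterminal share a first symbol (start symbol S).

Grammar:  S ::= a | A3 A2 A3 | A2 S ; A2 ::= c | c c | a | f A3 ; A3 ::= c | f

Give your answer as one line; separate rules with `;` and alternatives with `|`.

S ::= a | A3 A2 A3 | A2 S; A2 ::= a | f A3 | c A2'; A3 ::= c | f; A2' ::= ε | c

A2 has alternatives sharing prefix 'c': factor to A2 → c A2' with A2' → ε | c.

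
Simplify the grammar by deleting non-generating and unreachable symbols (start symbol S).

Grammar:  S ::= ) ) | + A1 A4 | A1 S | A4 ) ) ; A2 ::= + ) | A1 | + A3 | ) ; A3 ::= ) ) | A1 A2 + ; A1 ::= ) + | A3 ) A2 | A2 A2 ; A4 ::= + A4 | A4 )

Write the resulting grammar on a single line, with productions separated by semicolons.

Generating nonterminals: {A1, A2, A3, S}.
Reachable from S after that: {A1, A2, A3, S}.
Removed useless symbols: {A4} and every production mentioning them.

S ::= ) ) | A1 S; A2 ::= + ) | A1 | + A3 | ); A3 ::= ) ) | A1 A2 +; A1 ::= ) + | A3 ) A2 | A2 A2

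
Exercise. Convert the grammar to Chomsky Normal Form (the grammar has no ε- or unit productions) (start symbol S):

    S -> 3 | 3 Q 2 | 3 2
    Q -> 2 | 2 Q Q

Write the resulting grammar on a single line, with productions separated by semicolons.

Introduce a nonterminal for each terminal appearing in a rule of length ≥ 2: X1 → 3, X2 → 2.
Binarize each right-hand side of length ≥ 3 by chaining fresh nonterminals (Y1, Y2, …): affected rules were S → X1 Q X2; Q → X2 Q Q.

S -> 3 | X1 Y1 | X1 X2; Q -> 2 | X2 Y2; X1 -> 3; X2 -> 2; Y1 -> Q X2; Y2 -> Q Q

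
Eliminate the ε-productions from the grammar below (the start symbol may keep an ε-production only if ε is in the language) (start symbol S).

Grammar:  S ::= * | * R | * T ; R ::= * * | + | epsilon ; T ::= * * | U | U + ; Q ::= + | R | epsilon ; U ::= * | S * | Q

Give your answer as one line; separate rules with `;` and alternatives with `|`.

S ::= * | * R | * T; R ::= * * | +; T ::= * * | U | U + | +; Q ::= + | R; U ::= * | S * | Q

Nullable set = {Q, R, T, U}.
ε ∉ L(G), so no ε-production is kept.
Expand every rule over subsets of its nullable positions: T → U + gives U + | +.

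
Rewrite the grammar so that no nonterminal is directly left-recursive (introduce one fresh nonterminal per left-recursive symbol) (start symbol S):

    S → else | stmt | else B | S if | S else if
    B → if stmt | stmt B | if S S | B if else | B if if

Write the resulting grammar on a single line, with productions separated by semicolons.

S → else S' | stmt S' | else B S'; B → if stmt B' | stmt B B' | if S S B'; S' → if S' | else if S' | ε; B' → if else B' | if if B' | ε

Left recursion appears on S, B.
For S: α = {if, else if}, β = {else, stmt, else B}. Rewrite as S → β S' and S' → α S' | ε.
For B: α = {if else, if if}, β = {if stmt, stmt B, if S S}. Rewrite as B → β B' and B' → α B' | ε.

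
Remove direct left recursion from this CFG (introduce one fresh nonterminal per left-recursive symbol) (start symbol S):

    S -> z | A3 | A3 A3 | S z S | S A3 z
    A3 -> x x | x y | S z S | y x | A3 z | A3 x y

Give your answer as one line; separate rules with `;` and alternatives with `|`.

S, A3 are directly left-recursive.
For S: α = {z S, A3 z}, β = {z, A3, A3 A3}. Rewrite as S → β S' and S' → α S' | ε.
For A3: α = {z, x y}, β = {x x, x y, S z S, y x}. Rewrite as A3 → β A3' and A3' → α A3' | ε.

S -> z S' | A3 S' | A3 A3 S'; A3 -> x x A3' | x y A3' | S z S A3' | y x A3'; S' -> z S S' | A3 z S' | ε; A3' -> z A3' | x y A3' | ε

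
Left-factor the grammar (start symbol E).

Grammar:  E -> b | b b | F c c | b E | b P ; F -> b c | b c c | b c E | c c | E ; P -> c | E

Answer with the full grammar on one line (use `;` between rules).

E -> F c c | b E'; F -> c c | E | b c F'; P -> c | E; E' -> epsilon | b | E | P; F' -> epsilon | c | E

E has alternatives sharing prefix 'b': factor to E → b E' with E' → ε | b | E | P.
F has alternatives sharing prefix 'b c': factor to F → b c F' with F' → ε | c | E.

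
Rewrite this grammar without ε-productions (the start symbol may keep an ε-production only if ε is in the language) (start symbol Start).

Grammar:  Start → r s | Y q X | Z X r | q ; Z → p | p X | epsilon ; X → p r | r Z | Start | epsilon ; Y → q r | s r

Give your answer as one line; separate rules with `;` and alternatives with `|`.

Start → r s | Y q X | Y q | Z X r | Z r | X r | r | q; Z → p | p X; X → p r | r Z | r | Start; Y → q r | s r

Nullable set = {X, Z}.
ε ∉ L(G), so no ε-production is kept.
Add the nullable-subset variants: Start → Y q X gives Y q X | Y q. Start → Z X r gives Z X r | Z r | X r | r. X → r Z gives r Z | r.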